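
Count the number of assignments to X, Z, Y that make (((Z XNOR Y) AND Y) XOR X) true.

Satisfying assignments: (0,1,1), (1,0,0), (1,0,1), (1,1,0)
Count: 4 out of 8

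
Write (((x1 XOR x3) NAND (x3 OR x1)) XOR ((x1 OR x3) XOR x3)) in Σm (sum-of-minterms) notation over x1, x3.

Σm(0, 2, 3) = (NOT x1 AND NOT x3) OR (x1 AND NOT x3) OR (x1 AND x3)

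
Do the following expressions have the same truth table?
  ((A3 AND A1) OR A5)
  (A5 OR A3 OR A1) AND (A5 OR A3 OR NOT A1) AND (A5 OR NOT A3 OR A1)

Yes, they are equivalent — the two output columns agree on all 8 assignments:
A5 | A3 | A1 | Expression 1 | Expression 2
------------------------------------------
0 | 0 | 0 | 0 | 0
0 | 0 | 1 | 0 | 0
0 | 1 | 0 | 0 | 0
0 | 1 | 1 | 1 | 1
1 | 0 | 0 | 1 | 1
1 | 0 | 1 | 1 | 1
1 | 1 | 0 | 1 | 1
1 | 1 | 1 | 1 | 1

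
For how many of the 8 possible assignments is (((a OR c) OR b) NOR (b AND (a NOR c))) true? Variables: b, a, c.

Satisfying assignments: (0,0,0)
Count: 1 out of 8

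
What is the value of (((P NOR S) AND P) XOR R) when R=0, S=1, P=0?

Substituting: (((0 NOR 1) AND 0) XOR 0)
= 0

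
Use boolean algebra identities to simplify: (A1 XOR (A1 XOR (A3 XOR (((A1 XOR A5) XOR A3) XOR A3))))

By XOR self-cancellation ((E XOR v) XOR v = E) then XOR self-cancellation ((E XOR v) XOR v = E):
= ((A1 XOR A5) XOR A3)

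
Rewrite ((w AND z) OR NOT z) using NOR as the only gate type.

((((w NOR w) NOR (z NOR z)) NOR (z NOR z)) NOR (((w NOR w) NOR (z NOR z)) NOR (z NOR z)))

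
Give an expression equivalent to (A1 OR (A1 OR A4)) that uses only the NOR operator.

((A1 NOR ((A1 NOR A4) NOR (A1 NOR A4))) NOR (A1 NOR ((A1 NOR A4) NOR (A1 NOR A4))))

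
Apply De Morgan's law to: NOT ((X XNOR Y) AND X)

NOT (X XNOR Y) OR NOT X
De Morgan's: NOT(AND of terms) = OR of negations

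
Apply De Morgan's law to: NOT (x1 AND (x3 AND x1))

NOT x1 OR NOT (x3 AND x1)
De Morgan's: NOT(AND of terms) = OR of negations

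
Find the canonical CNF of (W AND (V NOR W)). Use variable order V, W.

(V OR W) AND (V OR NOT W) AND (NOT V OR W) AND (NOT V OR NOT W)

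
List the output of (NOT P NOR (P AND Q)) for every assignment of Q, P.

Q | P | Output
--------------
0 | 0 | 0
0 | 1 | 1
1 | 0 | 0
1 | 1 | 0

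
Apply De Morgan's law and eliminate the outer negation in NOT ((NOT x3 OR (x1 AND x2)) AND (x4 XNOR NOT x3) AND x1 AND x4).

NOT (NOT x3 OR (x1 AND x2)) OR NOT (x4 XNOR NOT x3) OR NOT x1 OR NOT x4
De Morgan's: NOT(AND of terms) = OR of negations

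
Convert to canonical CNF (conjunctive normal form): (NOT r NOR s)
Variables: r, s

(r OR s) AND (r OR NOT s) AND (NOT r OR NOT s)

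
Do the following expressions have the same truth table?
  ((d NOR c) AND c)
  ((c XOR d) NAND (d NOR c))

No. Counterexample: with d=0, c=0, Expression 1 = 0 but Expression 2 = 1.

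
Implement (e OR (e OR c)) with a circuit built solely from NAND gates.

((e NAND e) NAND (((e NAND e) NAND (c NAND c)) NAND ((e NAND e) NAND (c NAND c))))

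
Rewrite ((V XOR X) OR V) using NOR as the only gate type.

((((((V NOR X) NOR (V NOR X)) NOR ((V NOR X) NOR (V NOR X))) NOR ((((V NOR V) NOR (X NOR X)) NOR ((V NOR V) NOR (X NOR X))) NOR (((V NOR V) NOR (X NOR X)) NOR ((V NOR V) NOR (X NOR X))))) NOR V) NOR (((((V NOR X) NOR (V NOR X)) NOR ((V NOR X) NOR (V NOR X))) NOR ((((V NOR V) NOR (X NOR X)) NOR ((V NOR V) NOR (X NOR X))) NOR (((V NOR V) NOR (X NOR X)) NOR ((V NOR V) NOR (X NOR X))))) NOR V))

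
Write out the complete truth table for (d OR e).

e | d | Output
--------------
0 | 0 | 0
0 | 1 | 1
1 | 0 | 1
1 | 1 | 1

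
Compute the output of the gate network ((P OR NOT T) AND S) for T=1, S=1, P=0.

Substituting: ((0 OR NOT 1) AND 1)
= 0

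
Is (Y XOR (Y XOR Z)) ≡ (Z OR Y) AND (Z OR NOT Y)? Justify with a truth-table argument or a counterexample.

Yes, they are equivalent — the two output columns agree on all 4 assignments:
Z | Y | Expression 1 | Expression 2
-----------------------------------
0 | 0 | 0 | 0
0 | 1 | 0 | 0
1 | 0 | 1 | 1
1 | 1 | 1 | 1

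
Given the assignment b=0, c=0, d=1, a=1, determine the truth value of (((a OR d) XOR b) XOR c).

Substituting: (((1 OR 1) XOR 0) XOR 0)
= 1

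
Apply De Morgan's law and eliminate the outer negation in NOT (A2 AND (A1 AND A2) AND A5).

NOT A2 OR NOT (A1 AND A2) OR NOT A5
De Morgan's: NOT(AND of terms) = OR of negations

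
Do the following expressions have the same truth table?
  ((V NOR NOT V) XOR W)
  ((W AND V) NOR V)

No. Counterexample: with V=0, W=0, Expression 1 = 0 but Expression 2 = 1.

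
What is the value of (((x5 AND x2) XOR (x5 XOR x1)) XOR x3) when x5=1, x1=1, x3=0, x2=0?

Substituting: (((1 AND 0) XOR (1 XOR 1)) XOR 0)
= 0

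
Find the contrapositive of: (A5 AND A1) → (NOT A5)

Contrapositive: A5 → NOT (A5 AND A1)
Note: A statement and its contrapositive are logically equivalent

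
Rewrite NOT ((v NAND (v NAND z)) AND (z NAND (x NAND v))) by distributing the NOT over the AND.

NOT (v NAND (v NAND z)) OR NOT (z NAND (x NAND v))
De Morgan's: NOT(AND of terms) = OR of negations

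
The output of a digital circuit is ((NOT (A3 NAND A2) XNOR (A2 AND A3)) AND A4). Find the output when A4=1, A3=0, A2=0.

Substituting: ((NOT (0 NAND 0) XNOR (0 AND 0)) AND 1)
= 1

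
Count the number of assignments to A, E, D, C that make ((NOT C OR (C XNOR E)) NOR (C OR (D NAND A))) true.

No assignment satisfies the expression.
Count: 0 out of 16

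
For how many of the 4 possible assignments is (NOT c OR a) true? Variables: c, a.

Satisfying assignments: (0,0), (0,1), (1,1)
Count: 3 out of 4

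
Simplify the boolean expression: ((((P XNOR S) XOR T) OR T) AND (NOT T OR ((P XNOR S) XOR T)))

By distribution ((E OR v) AND (E OR NOT v) = E):
= ((P XNOR S) XOR T)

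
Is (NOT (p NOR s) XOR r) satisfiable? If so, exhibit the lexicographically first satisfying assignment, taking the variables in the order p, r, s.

p=0, r=0, s=1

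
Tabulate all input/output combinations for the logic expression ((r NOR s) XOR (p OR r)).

s | p | r | Output
------------------
0 | 0 | 0 | 1
0 | 0 | 1 | 1
0 | 1 | 0 | 0
0 | 1 | 1 | 1
1 | 0 | 0 | 0
1 | 0 | 1 | 1
1 | 1 | 0 | 1
1 | 1 | 1 | 1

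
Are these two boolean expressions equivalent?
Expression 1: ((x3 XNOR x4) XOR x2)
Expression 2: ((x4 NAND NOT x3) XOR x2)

No. Counterexample: with x4=0, x3=1, x2=0, Expression 1 = 0 but Expression 2 = 1.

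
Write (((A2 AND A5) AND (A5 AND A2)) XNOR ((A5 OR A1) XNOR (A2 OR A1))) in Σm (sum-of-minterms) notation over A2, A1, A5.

Σm(1, 4, 5, 7) = (NOT A2 AND NOT A1 AND A5) OR (A2 AND NOT A1 AND NOT A5) OR (A2 AND NOT A1 AND A5) OR (A2 AND A1 AND A5)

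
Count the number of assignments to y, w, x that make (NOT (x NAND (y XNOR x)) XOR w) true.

Satisfying assignments: (0,1,0), (0,1,1), (1,0,1), (1,1,0)
Count: 4 out of 8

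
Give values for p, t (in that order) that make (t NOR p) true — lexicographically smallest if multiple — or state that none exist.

p=0, t=0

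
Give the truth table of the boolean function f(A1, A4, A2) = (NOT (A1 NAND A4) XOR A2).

A1 | A4 | A2 | Output
---------------------
0 | 0 | 0 | 0
0 | 0 | 1 | 1
0 | 1 | 0 | 0
0 | 1 | 1 | 1
1 | 0 | 0 | 0
1 | 0 | 1 | 1
1 | 1 | 0 | 1
1 | 1 | 1 | 0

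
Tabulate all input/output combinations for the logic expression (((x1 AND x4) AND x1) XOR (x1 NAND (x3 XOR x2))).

x3 | x1 | x4 | x2 | Output
--------------------------
0 | 0 | 0 | 0 | 1
0 | 0 | 0 | 1 | 1
0 | 0 | 1 | 0 | 1
0 | 0 | 1 | 1 | 1
0 | 1 | 0 | 0 | 1
0 | 1 | 0 | 1 | 0
0 | 1 | 1 | 0 | 0
0 | 1 | 1 | 1 | 1
1 | 0 | 0 | 0 | 1
1 | 0 | 0 | 1 | 1
1 | 0 | 1 | 0 | 1
1 | 0 | 1 | 1 | 1
1 | 1 | 0 | 0 | 0
1 | 1 | 0 | 1 | 1
1 | 1 | 1 | 0 | 1
1 | 1 | 1 | 1 | 0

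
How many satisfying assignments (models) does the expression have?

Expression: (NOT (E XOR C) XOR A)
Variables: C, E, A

Satisfying assignments: (0,0,0), (0,1,1), (1,0,1), (1,1,0)
Count: 4 out of 8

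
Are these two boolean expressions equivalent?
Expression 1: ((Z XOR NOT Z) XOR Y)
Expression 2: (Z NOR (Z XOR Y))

No. Counterexample: with Y=0, Z=1, Expression 1 = 1 but Expression 2 = 0.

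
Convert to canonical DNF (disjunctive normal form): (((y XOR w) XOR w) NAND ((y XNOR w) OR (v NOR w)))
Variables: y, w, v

(NOT y AND NOT w AND NOT v) OR (NOT y AND NOT w AND v) OR (NOT y AND w AND NOT v) OR (NOT y AND w AND v) OR (y AND NOT w AND v)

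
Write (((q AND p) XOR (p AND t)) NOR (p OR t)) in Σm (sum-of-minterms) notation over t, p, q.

Σm(0, 1) = (NOT t AND NOT p AND NOT q) OR (NOT t AND NOT p AND q)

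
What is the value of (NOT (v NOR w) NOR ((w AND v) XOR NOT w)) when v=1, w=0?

Substituting: (NOT (1 NOR 0) NOR ((0 AND 1) XOR NOT 0))
= 0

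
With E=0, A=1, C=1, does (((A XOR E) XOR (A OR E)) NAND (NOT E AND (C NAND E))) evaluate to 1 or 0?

Substituting: (((1 XOR 0) XOR (1 OR 0)) NAND (NOT 0 AND (1 NAND 0)))
= 1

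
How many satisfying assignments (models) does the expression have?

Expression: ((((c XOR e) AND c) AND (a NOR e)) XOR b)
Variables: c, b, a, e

Satisfying assignments: (0,1,0,0), (0,1,0,1), (0,1,1,0), (0,1,1,1), (1,0,0,0), (1,1,0,1), (1,1,1,0), (1,1,1,1)
Count: 8 out of 16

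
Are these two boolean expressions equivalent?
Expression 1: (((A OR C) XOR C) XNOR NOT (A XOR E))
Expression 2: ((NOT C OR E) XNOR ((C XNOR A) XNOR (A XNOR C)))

No. Counterexample: with C=0, A=0, E=0, Expression 1 = 0 but Expression 2 = 1.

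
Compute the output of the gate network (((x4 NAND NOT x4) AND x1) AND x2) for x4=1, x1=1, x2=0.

Substituting: (((1 NAND NOT 1) AND 1) AND 0)
= 0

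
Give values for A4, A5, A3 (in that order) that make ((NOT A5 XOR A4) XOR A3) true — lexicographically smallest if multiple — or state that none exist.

A4=0, A5=0, A3=0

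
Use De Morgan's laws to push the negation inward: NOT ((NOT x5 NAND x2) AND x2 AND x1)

NOT (NOT x5 NAND x2) OR NOT x2 OR NOT x1
De Morgan's: NOT(AND of terms) = OR of negations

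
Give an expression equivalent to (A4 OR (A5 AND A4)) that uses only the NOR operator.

((A4 NOR ((A5 NOR A5) NOR (A4 NOR A4))) NOR (A4 NOR ((A5 NOR A5) NOR (A4 NOR A4))))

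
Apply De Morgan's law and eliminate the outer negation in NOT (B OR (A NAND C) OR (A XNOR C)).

NOT B AND NOT (A NAND C) AND NOT (A XNOR C)
De Morgan's: NOT(OR of terms) = AND of negations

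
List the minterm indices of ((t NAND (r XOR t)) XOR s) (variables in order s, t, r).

Σm(0, 1, 3, 6) = (NOT s AND NOT t AND NOT r) OR (NOT s AND NOT t AND r) OR (NOT s AND t AND r) OR (s AND t AND NOT r)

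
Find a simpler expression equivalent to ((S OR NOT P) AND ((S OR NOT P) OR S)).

By absorption (E AND (E OR v) = E):
= (S OR NOT P)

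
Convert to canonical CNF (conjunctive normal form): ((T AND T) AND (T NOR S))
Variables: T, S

(T OR S) AND (T OR NOT S) AND (NOT T OR S) AND (NOT T OR NOT S)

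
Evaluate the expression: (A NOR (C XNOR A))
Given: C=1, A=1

Substituting: (1 NOR (1 XNOR 1))
= 0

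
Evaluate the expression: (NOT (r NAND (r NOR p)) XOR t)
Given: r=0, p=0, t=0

Substituting: (NOT (0 NAND (0 NOR 0)) XOR 0)
= 0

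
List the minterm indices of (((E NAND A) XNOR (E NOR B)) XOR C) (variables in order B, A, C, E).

Σm(0, 3, 4, 5, 10, 11, 13, 14) = (NOT B AND NOT A AND NOT C AND NOT E) OR (NOT B AND NOT A AND C AND E) OR (NOT B AND A AND NOT C AND NOT E) OR (NOT B AND A AND NOT C AND E) OR (B AND NOT A AND C AND NOT E) OR (B AND NOT A AND C AND E) OR (B AND A AND NOT C AND E) OR (B AND A AND C AND NOT E)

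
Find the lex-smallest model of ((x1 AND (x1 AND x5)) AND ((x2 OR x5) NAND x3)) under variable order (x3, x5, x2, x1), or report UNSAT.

x3=0, x5=1, x2=0, x1=1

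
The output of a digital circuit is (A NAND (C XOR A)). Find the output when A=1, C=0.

Substituting: (1 NAND (0 XOR 1))
= 0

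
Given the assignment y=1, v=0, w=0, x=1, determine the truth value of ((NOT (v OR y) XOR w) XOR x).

Substituting: ((NOT (0 OR 1) XOR 0) XOR 1)
= 1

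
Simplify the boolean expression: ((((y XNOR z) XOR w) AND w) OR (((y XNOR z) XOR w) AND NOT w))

By distribution ((E AND v) OR (E AND NOT v) = E):
= ((y XNOR z) XOR w)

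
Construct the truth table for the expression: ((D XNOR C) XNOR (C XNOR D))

D | C | Output
--------------
0 | 0 | 1
0 | 1 | 1
1 | 0 | 1
1 | 1 | 1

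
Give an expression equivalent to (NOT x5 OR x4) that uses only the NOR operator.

(((x5 NOR x5) NOR x4) NOR ((x5 NOR x5) NOR x4))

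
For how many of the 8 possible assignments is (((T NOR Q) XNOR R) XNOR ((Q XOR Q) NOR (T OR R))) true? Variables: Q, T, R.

Satisfying assignments: (0,1,1), (1,0,0), (1,0,1), (1,1,1)
Count: 4 out of 8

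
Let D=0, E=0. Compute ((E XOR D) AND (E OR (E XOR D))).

Substituting: ((0 XOR 0) AND (0 OR (0 XOR 0)))
= 0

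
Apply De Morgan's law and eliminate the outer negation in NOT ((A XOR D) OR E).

NOT (A XOR D) AND NOT E
De Morgan's: NOT(OR of terms) = AND of negations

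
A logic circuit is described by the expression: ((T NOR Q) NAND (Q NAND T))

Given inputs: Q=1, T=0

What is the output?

Substituting: ((0 NOR 1) NAND (1 NAND 0))
= 1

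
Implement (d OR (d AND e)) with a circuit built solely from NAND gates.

((d NAND d) NAND (((d NAND e) NAND (d NAND e)) NAND ((d NAND e) NAND (d NAND e))))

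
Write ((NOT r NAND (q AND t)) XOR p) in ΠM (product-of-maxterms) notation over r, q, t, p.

ΠM(1, 3, 5, 6, 9, 11, 13, 15) = (r OR q OR t OR NOT p) AND (r OR q OR NOT t OR NOT p) AND (r OR NOT q OR t OR NOT p) AND (r OR NOT q OR NOT t OR p) AND (NOT r OR q OR t OR NOT p) AND (NOT r OR q OR NOT t OR NOT p) AND (NOT r OR NOT q OR t OR NOT p) AND (NOT r OR NOT q OR NOT t OR NOT p)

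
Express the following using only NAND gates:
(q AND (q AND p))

((q NAND ((q NAND p) NAND (q NAND p))) NAND (q NAND ((q NAND p) NAND (q NAND p))))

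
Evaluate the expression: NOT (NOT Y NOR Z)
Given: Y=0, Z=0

Substituting: NOT (NOT 0 NOR 0)
= 1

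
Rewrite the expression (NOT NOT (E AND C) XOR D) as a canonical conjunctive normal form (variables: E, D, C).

(E OR D OR C) AND (E OR D OR NOT C) AND (NOT E OR D OR C) AND (NOT E OR NOT D OR NOT C)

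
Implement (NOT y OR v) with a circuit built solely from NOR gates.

(((y NOR y) NOR v) NOR ((y NOR y) NOR v))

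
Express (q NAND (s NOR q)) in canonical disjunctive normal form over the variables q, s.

(NOT q AND NOT s) OR (NOT q AND s) OR (q AND NOT s) OR (q AND s)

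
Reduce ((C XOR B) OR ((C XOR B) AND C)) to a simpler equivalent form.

By absorption (E OR (E AND v) = E):
= (C XOR B)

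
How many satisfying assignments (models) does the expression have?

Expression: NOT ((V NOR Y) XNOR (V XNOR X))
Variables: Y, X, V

Satisfying assignments: (0,1,0), (0,1,1), (1,0,0), (1,1,1)
Count: 4 out of 8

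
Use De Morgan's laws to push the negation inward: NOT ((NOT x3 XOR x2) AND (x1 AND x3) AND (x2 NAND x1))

NOT (NOT x3 XOR x2) OR NOT (x1 AND x3) OR NOT (x2 NAND x1)
De Morgan's: NOT(AND of terms) = OR of negations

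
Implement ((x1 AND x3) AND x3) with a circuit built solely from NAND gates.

((((x1 NAND x3) NAND (x1 NAND x3)) NAND x3) NAND (((x1 NAND x3) NAND (x1 NAND x3)) NAND x3))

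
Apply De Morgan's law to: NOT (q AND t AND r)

NOT q OR NOT t OR NOT r
De Morgan's: NOT(AND of terms) = OR of negations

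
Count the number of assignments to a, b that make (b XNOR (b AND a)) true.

Satisfying assignments: (0,0), (1,0), (1,1)
Count: 3 out of 4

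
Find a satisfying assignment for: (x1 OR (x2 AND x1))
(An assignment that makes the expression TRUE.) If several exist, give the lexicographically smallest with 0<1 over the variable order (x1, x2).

x1=1, x2=0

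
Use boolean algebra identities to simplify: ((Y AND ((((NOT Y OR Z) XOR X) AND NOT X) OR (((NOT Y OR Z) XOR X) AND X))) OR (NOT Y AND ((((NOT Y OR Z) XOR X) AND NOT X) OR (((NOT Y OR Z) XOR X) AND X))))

By distribution ((E AND v) OR (E AND NOT v) = E) then distribution ((E AND v) OR (E AND NOT v) = E):
= ((NOT Y OR Z) XOR X)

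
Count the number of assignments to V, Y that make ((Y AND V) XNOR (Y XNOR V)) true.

Satisfying assignments: (0,1), (1,0), (1,1)
Count: 3 out of 4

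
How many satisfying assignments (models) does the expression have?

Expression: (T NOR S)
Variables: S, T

Satisfying assignments: (0,0)
Count: 1 out of 4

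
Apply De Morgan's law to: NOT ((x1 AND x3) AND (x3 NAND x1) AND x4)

NOT (x1 AND x3) OR NOT (x3 NAND x1) OR NOT x4
De Morgan's: NOT(AND of terms) = OR of negations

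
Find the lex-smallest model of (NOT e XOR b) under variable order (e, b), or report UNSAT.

e=0, b=0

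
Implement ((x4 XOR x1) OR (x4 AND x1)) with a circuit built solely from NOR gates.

((((((x4 NOR x1) NOR (x4 NOR x1)) NOR ((x4 NOR x1) NOR (x4 NOR x1))) NOR ((((x4 NOR x4) NOR (x1 NOR x1)) NOR ((x4 NOR x4) NOR (x1 NOR x1))) NOR (((x4 NOR x4) NOR (x1 NOR x1)) NOR ((x4 NOR x4) NOR (x1 NOR x1))))) NOR ((x4 NOR x4) NOR (x1 NOR x1))) NOR (((((x4 NOR x1) NOR (x4 NOR x1)) NOR ((x4 NOR x1) NOR (x4 NOR x1))) NOR ((((x4 NOR x4) NOR (x1 NOR x1)) NOR ((x4 NOR x4) NOR (x1 NOR x1))) NOR (((x4 NOR x4) NOR (x1 NOR x1)) NOR ((x4 NOR x4) NOR (x1 NOR x1))))) NOR ((x4 NOR x4) NOR (x1 NOR x1))))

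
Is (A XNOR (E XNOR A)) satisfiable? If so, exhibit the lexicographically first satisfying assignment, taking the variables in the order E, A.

E=1, A=0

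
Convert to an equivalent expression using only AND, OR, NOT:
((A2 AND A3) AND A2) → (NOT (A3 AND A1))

NOT ((A2 AND A3) AND A2) OR (NOT (A3 AND A1))
(Implication elimination: A → B = NOT A OR B)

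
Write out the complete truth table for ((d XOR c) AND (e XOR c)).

d | c | e | Output
------------------
0 | 0 | 0 | 0
0 | 0 | 1 | 0
0 | 1 | 0 | 1
0 | 1 | 1 | 0
1 | 0 | 0 | 0
1 | 0 | 1 | 1
1 | 1 | 0 | 0
1 | 1 | 1 | 0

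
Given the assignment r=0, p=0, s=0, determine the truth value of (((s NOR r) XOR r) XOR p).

Substituting: (((0 NOR 0) XOR 0) XOR 0)
= 1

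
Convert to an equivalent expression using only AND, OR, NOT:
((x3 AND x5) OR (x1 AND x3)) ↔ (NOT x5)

(((x3 AND x5) OR (x1 AND x3)) AND (NOT x5)) OR (NOT ((x3 AND x5) OR (x1 AND x3)) AND x5)
(Biconditional = both true or both false)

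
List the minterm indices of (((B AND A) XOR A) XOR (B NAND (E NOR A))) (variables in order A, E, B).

Σm(0, 2, 3, 5, 7) = (NOT A AND NOT E AND NOT B) OR (NOT A AND E AND NOT B) OR (NOT A AND E AND B) OR (A AND NOT E AND B) OR (A AND E AND B)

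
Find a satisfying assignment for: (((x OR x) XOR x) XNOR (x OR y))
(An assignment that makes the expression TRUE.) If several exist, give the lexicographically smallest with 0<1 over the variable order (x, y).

x=0, y=0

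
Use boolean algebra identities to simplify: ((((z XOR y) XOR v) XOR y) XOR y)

By XOR self-cancellation ((E XOR v) XOR v = E):
= ((z XOR y) XOR v)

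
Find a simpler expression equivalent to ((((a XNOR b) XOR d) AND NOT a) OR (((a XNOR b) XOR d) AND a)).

By distribution ((E AND v) OR (E AND NOT v) = E):
= ((a XNOR b) XOR d)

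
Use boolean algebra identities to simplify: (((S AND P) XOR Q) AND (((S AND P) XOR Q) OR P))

By absorption (E AND (E OR v) = E):
= ((S AND P) XOR Q)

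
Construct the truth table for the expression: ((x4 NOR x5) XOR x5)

x4 | x5 | Output
----------------
0 | 0 | 1
0 | 1 | 1
1 | 0 | 0
1 | 1 | 1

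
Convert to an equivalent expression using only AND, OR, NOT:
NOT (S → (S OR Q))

S AND NOT (S OR Q)
(Negated implication: NOT(A → B) = A AND NOT B)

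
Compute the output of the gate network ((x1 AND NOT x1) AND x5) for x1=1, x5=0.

Substituting: ((1 AND NOT 1) AND 0)
= 0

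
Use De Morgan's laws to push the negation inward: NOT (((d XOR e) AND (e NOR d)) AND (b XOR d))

NOT ((d XOR e) AND (e NOR d)) OR NOT (b XOR d)
De Morgan's: NOT(AND of terms) = OR of negations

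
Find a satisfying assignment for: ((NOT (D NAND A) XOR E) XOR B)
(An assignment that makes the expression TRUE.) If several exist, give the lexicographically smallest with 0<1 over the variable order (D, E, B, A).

D=0, E=0, B=1, A=0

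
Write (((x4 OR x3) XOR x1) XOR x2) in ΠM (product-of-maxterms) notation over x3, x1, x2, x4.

ΠM(0, 3, 5, 6, 10, 11, 12, 13) = (x3 OR x1 OR x2 OR x4) AND (x3 OR x1 OR NOT x2 OR NOT x4) AND (x3 OR NOT x1 OR x2 OR NOT x4) AND (x3 OR NOT x1 OR NOT x2 OR x4) AND (NOT x3 OR x1 OR NOT x2 OR x4) AND (NOT x3 OR x1 OR NOT x2 OR NOT x4) AND (NOT x3 OR NOT x1 OR x2 OR x4) AND (NOT x3 OR NOT x1 OR x2 OR NOT x4)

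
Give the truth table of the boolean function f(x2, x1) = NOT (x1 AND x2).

x2 | x1 | Output
----------------
0 | 0 | 1
0 | 1 | 1
1 | 0 | 1
1 | 1 | 0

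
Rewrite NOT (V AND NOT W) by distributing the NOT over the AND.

NOT V OR W
De Morgan's: NOT(AND of terms) = OR of negations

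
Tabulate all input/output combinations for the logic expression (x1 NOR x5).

x5 | x1 | Output
----------------
0 | 0 | 1
0 | 1 | 0
1 | 0 | 0
1 | 1 | 0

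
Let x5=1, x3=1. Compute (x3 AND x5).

Substituting: (1 AND 1)
= 1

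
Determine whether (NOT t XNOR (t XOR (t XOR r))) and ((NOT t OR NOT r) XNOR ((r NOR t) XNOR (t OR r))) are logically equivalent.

No. Counterexample: with t=0, r=1, Expression 1 = 1 but Expression 2 = 0.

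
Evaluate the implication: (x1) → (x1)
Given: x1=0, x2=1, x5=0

Antecedent (x1) = 0; consequent (x1) = 0.
0 → 0 = 1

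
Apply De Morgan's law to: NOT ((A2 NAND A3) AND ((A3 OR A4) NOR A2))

NOT (A2 NAND A3) OR NOT ((A3 OR A4) NOR A2)
De Morgan's: NOT(AND of terms) = OR of negations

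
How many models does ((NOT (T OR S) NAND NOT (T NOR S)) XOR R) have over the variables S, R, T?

Satisfying assignments: (0,0,0), (0,0,1), (1,0,0), (1,0,1)
Count: 4 out of 8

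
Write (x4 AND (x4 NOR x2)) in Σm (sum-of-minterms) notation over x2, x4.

Σm() = FALSE (no minterms)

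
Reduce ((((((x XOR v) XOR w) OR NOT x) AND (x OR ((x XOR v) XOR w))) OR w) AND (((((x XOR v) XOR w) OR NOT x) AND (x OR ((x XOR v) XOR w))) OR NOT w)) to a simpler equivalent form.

By distribution ((E OR v) AND (E OR NOT v) = E) then distribution ((E OR v) AND (E OR NOT v) = E):
= ((x XOR v) XOR w)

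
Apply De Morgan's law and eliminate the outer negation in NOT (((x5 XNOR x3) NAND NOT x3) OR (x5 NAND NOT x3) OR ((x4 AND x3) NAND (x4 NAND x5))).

NOT ((x5 XNOR x3) NAND NOT x3) AND NOT (x5 NAND NOT x3) AND NOT ((x4 AND x3) NAND (x4 NAND x5))
De Morgan's: NOT(OR of terms) = AND of negations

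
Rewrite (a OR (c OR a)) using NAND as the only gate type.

((a NAND a) NAND (((c NAND c) NAND (a NAND a)) NAND ((c NAND c) NAND (a NAND a))))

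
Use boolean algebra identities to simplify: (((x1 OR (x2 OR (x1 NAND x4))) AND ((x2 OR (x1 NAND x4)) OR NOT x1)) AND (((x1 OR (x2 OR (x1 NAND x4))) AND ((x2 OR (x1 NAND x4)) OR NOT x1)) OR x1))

By absorption (E AND (E OR v) = E) then distribution ((E OR v) AND (E OR NOT v) = E):
= (x2 OR (x1 NAND x4))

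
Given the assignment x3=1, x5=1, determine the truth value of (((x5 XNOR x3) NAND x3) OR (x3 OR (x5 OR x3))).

Substituting: (((1 XNOR 1) NAND 1) OR (1 OR (1 OR 1)))
= 1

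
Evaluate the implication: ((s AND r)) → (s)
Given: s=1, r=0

Antecedent ((s AND r)) = 0; consequent (s) = 1.
0 → 1 = 1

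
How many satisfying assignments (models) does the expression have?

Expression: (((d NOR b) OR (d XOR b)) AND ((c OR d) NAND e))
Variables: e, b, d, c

Satisfying assignments: (0,0,0,0), (0,0,0,1), (0,0,1,0), (0,0,1,1), (0,1,0,0), (0,1,0,1), (1,0,0,0), (1,1,0,0)
Count: 8 out of 16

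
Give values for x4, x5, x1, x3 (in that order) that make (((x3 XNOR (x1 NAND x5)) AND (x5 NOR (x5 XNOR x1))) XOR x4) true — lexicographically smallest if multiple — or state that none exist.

x4=0, x5=0, x1=1, x3=1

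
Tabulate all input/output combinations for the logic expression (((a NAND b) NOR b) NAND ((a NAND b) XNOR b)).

a | b | Output
--------------
0 | 0 | 1
0 | 1 | 1
1 | 0 | 1
1 | 1 | 1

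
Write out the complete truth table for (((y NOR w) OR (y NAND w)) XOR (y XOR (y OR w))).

w | y | Output
--------------
0 | 0 | 1
0 | 1 | 1
1 | 0 | 0
1 | 1 | 0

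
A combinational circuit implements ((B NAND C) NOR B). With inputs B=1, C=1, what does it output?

Substituting: ((1 NAND 1) NOR 1)
= 0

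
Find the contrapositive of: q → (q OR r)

Contrapositive: NOT (q OR r) → NOT q
Note: A statement and its contrapositive are logically equivalent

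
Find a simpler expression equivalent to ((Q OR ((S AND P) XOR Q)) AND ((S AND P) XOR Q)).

By absorption (E AND (E OR v) = E):
= ((S AND P) XOR Q)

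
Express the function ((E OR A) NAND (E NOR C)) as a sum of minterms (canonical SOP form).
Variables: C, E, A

Σm(0, 2, 3, 4, 5, 6, 7) = (NOT C AND NOT E AND NOT A) OR (NOT C AND E AND NOT A) OR (NOT C AND E AND A) OR (C AND NOT E AND NOT A) OR (C AND NOT E AND A) OR (C AND E AND NOT A) OR (C AND E AND A)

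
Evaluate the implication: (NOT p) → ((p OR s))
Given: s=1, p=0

Antecedent (NOT p) = 1; consequent ((p OR s)) = 1.
1 → 1 = 1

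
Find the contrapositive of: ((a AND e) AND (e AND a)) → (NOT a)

Contrapositive: a → NOT ((a AND e) AND (e AND a))
Note: A statement and its contrapositive are logically equivalent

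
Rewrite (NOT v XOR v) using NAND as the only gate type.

(((v NAND v) NAND ((v NAND v) NAND v)) NAND (v NAND ((v NAND v) NAND v)))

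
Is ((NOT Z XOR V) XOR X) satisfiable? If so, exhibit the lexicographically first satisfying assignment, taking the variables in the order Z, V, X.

Z=0, V=0, X=0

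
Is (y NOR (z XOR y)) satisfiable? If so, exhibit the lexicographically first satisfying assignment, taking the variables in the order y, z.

y=0, z=0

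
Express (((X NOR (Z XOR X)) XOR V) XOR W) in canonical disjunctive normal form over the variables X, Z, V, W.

(NOT X AND NOT Z AND NOT V AND NOT W) OR (NOT X AND NOT Z AND V AND W) OR (NOT X AND Z AND NOT V AND W) OR (NOT X AND Z AND V AND NOT W) OR (X AND NOT Z AND NOT V AND W) OR (X AND NOT Z AND V AND NOT W) OR (X AND Z AND NOT V AND W) OR (X AND Z AND V AND NOT W)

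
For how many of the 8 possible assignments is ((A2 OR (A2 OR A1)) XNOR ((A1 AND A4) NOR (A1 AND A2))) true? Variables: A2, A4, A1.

Satisfying assignments: (0,0,1), (1,0,0), (1,1,0)
Count: 3 out of 8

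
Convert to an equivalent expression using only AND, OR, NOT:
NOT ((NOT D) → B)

(NOT D) AND NOT B
(Negated implication: NOT(A → B) = A AND NOT B)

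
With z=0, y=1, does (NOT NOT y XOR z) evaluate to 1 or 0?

Substituting: (NOT NOT 1 XOR 0)
= 1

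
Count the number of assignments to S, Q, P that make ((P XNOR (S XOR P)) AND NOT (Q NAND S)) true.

No assignment satisfies the expression.
Count: 0 out of 8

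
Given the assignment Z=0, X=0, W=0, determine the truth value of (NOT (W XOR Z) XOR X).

Substituting: (NOT (0 XOR 0) XOR 0)
= 1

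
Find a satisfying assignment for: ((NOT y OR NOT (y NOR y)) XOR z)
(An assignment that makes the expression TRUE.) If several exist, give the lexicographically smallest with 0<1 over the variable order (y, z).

y=0, z=0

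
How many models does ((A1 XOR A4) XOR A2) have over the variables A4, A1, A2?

Satisfying assignments: (0,0,1), (0,1,0), (1,0,0), (1,1,1)
Count: 4 out of 8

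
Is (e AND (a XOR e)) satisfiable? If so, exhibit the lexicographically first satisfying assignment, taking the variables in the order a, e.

a=0, e=1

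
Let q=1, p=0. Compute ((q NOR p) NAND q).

Substituting: ((1 NOR 0) NAND 1)
= 1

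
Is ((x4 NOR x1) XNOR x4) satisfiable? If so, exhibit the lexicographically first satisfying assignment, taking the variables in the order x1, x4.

x1=1, x4=0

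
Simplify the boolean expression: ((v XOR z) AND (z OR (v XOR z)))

By absorption (E AND (E OR v) = E):
= (v XOR z)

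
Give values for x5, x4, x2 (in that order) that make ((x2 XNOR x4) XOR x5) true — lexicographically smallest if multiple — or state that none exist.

x5=0, x4=0, x2=0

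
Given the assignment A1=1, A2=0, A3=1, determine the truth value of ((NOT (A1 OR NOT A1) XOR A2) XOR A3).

Substituting: ((NOT (1 OR NOT 1) XOR 0) XOR 1)
= 1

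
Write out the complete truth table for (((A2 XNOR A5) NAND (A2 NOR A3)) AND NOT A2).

A2 | A3 | A5 | Output
---------------------
0 | 0 | 0 | 0
0 | 0 | 1 | 1
0 | 1 | 0 | 1
0 | 1 | 1 | 1
1 | 0 | 0 | 0
1 | 0 | 1 | 0
1 | 1 | 0 | 0
1 | 1 | 1 | 0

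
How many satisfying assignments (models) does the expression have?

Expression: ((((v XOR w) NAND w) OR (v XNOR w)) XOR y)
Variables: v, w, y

Satisfying assignments: (0,0,0), (0,1,1), (1,0,0), (1,1,0)
Count: 4 out of 8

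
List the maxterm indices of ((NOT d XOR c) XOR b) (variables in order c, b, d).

ΠM(1, 2, 4, 7) = (c OR b OR NOT d) AND (c OR NOT b OR d) AND (NOT c OR b OR d) AND (NOT c OR NOT b OR NOT d)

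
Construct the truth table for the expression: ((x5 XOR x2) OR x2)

x5 | x2 | Output
----------------
0 | 0 | 0
0 | 1 | 1
1 | 0 | 1
1 | 1 | 1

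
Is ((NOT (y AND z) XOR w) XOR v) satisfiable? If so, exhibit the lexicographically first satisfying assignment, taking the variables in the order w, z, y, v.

w=0, z=0, y=0, v=0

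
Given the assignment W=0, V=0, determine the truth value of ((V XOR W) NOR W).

Substituting: ((0 XOR 0) NOR 0)
= 1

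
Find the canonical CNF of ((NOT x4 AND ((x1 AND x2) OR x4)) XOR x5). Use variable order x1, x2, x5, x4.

(x1 OR x2 OR x5 OR x4) AND (x1 OR x2 OR x5 OR NOT x4) AND (x1 OR NOT x2 OR x5 OR x4) AND (x1 OR NOT x2 OR x5 OR NOT x4) AND (NOT x1 OR x2 OR x5 OR x4) AND (NOT x1 OR x2 OR x5 OR NOT x4) AND (NOT x1 OR NOT x2 OR x5 OR NOT x4) AND (NOT x1 OR NOT x2 OR NOT x5 OR x4)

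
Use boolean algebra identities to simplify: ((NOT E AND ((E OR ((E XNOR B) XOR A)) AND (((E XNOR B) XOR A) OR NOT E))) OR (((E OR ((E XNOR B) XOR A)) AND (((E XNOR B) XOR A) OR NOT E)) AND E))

By distribution ((E AND v) OR (E AND NOT v) = E) then distribution ((E OR v) AND (E OR NOT v) = E):
= ((E XNOR B) XOR A)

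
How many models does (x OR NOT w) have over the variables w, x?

Satisfying assignments: (0,0), (0,1), (1,1)
Count: 3 out of 4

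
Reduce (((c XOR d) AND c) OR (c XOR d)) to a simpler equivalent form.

By absorption (E OR (E AND v) = E):
= (c XOR d)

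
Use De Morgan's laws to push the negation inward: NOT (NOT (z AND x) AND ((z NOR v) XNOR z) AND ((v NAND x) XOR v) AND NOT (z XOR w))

(z AND x) OR NOT ((z NOR v) XNOR z) OR NOT ((v NAND x) XOR v) OR (z XOR w)
De Morgan's: NOT(AND of terms) = OR of negations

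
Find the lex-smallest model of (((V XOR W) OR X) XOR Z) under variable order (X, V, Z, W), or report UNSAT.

X=0, V=0, Z=0, W=1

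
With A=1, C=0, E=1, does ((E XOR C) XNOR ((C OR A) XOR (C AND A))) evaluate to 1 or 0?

Substituting: ((1 XOR 0) XNOR ((0 OR 1) XOR (0 AND 1)))
= 1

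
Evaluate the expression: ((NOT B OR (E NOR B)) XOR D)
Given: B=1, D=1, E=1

Substituting: ((NOT 1 OR (1 NOR 1)) XOR 1)
= 1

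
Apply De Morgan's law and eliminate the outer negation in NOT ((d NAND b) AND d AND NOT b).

NOT (d NAND b) OR NOT d OR b
De Morgan's: NOT(AND of terms) = OR of negations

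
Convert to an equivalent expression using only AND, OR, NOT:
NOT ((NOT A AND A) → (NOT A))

(NOT A AND A) AND A
(Negated implication: NOT(A → B) = A AND NOT B)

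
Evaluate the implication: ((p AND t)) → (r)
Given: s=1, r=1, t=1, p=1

Antecedent ((p AND t)) = 1; consequent (r) = 1.
1 → 1 = 1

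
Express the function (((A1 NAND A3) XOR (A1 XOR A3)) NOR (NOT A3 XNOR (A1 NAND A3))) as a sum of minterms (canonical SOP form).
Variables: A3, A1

Σm(2) = (A3 AND NOT A1)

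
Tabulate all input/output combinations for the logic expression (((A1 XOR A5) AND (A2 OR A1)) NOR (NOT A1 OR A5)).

A2 | A1 | A5 | Output
---------------------
0 | 0 | 0 | 0
0 | 0 | 1 | 0
0 | 1 | 0 | 0
0 | 1 | 1 | 0
1 | 0 | 0 | 0
1 | 0 | 1 | 0
1 | 1 | 0 | 0
1 | 1 | 1 | 0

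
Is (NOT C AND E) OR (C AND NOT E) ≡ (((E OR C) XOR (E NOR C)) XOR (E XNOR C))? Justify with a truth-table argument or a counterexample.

Yes, they are equivalent — the two output columns agree on all 4 assignments:
C | E | Expression 1 | Expression 2
-----------------------------------
0 | 0 | 0 | 0
0 | 1 | 1 | 1
1 | 0 | 1 | 1
1 | 1 | 0 | 0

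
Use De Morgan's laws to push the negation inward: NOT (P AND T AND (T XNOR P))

NOT P OR NOT T OR NOT (T XNOR P)
De Morgan's: NOT(AND of terms) = OR of negations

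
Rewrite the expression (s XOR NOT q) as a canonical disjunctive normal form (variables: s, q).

(NOT s AND NOT q) OR (s AND q)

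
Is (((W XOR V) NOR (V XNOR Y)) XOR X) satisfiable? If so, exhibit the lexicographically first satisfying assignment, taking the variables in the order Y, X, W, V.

Y=0, X=0, W=1, V=1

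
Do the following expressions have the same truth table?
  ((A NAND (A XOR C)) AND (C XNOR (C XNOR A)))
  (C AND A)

Yes, they are equivalent — the two output columns agree on all 4 assignments:
C | A | Expression 1 | Expression 2
-----------------------------------
0 | 0 | 0 | 0
0 | 1 | 0 | 0
1 | 0 | 0 | 0
1 | 1 | 1 | 1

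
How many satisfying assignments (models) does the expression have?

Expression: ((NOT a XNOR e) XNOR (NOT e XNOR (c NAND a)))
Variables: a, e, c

Satisfying assignments: (1,0,0), (1,1,0)
Count: 2 out of 8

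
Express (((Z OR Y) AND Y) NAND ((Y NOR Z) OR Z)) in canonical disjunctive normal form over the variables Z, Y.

(NOT Z AND NOT Y) OR (NOT Z AND Y) OR (Z AND NOT Y)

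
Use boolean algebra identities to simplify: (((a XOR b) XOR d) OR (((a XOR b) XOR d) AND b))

By absorption (E OR (E AND v) = E):
= ((a XOR b) XOR d)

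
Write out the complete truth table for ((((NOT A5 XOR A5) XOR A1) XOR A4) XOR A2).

A1 | A4 | A2 | A5 | Output
--------------------------
0 | 0 | 0 | 0 | 1
0 | 0 | 0 | 1 | 1
0 | 0 | 1 | 0 | 0
0 | 0 | 1 | 1 | 0
0 | 1 | 0 | 0 | 0
0 | 1 | 0 | 1 | 0
0 | 1 | 1 | 0 | 1
0 | 1 | 1 | 1 | 1
1 | 0 | 0 | 0 | 0
1 | 0 | 0 | 1 | 0
1 | 0 | 1 | 0 | 1
1 | 0 | 1 | 1 | 1
1 | 1 | 0 | 0 | 1
1 | 1 | 0 | 1 | 1
1 | 1 | 1 | 0 | 0
1 | 1 | 1 | 1 | 0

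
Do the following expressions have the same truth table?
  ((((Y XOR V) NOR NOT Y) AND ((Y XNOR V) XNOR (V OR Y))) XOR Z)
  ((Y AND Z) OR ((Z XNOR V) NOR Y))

No. Counterexample: with Z=0, V=1, Y=0, Expression 1 = 0 but Expression 2 = 1.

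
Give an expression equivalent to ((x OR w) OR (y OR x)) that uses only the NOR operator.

((((x NOR w) NOR (x NOR w)) NOR ((y NOR x) NOR (y NOR x))) NOR (((x NOR w) NOR (x NOR w)) NOR ((y NOR x) NOR (y NOR x))))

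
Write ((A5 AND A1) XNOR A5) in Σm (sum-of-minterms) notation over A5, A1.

Σm(0, 1, 3) = (NOT A5 AND NOT A1) OR (NOT A5 AND A1) OR (A5 AND A1)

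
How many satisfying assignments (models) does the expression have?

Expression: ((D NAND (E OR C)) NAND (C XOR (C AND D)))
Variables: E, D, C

Satisfying assignments: (0,0,0), (0,1,0), (0,1,1), (1,0,0), (1,1,0), (1,1,1)
Count: 6 out of 8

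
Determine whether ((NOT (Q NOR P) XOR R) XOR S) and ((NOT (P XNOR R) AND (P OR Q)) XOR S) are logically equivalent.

No. Counterexample: with R=0, P=0, Q=1, S=0, Expression 1 = 1 but Expression 2 = 0.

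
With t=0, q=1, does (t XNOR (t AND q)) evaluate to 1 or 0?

Substituting: (0 XNOR (0 AND 1))
= 1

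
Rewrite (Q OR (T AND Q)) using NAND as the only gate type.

((Q NAND Q) NAND (((T NAND Q) NAND (T NAND Q)) NAND ((T NAND Q) NAND (T NAND Q))))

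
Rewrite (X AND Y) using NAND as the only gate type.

((X NAND Y) NAND (X NAND Y))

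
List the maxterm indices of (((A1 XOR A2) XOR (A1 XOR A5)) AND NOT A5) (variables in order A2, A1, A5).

ΠM(0, 1, 2, 3, 5, 7) = (A2 OR A1 OR A5) AND (A2 OR A1 OR NOT A5) AND (A2 OR NOT A1 OR A5) AND (A2 OR NOT A1 OR NOT A5) AND (NOT A2 OR A1 OR NOT A5) AND (NOT A2 OR NOT A1 OR NOT A5)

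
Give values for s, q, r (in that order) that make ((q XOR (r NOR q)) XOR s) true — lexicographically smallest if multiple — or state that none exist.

s=0, q=0, r=0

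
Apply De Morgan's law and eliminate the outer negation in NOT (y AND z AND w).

NOT y OR NOT z OR NOT w
De Morgan's: NOT(AND of terms) = OR of negations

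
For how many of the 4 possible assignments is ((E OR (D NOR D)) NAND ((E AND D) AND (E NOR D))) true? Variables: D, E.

Satisfying assignments: (0,0), (0,1), (1,0), (1,1)
Count: 4 out of 4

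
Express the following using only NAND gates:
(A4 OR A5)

((A4 NAND A4) NAND (A5 NAND A5))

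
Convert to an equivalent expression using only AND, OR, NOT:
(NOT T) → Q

T OR Q
(Implication elimination: A → B = NOT A OR B)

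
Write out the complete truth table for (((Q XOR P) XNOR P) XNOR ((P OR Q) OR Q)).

P | Q | Output
--------------
0 | 0 | 0
0 | 1 | 0
1 | 0 | 1
1 | 1 | 0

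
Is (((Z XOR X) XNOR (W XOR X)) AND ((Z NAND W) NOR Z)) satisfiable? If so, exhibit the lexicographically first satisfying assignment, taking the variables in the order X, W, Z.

UNSATISFIABLE - no assignment makes this expression true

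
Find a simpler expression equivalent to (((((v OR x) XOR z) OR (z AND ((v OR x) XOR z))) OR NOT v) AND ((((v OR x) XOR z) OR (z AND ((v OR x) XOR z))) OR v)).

By distribution ((E OR v) AND (E OR NOT v) = E) then absorption (E OR (E AND v) = E):
= ((v OR x) XOR z)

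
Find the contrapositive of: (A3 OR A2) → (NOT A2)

Contrapositive: A2 → NOT (A3 OR A2)
Note: A statement and its contrapositive are logically equivalent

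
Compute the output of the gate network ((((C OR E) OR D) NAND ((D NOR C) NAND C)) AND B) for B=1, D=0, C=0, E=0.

Substituting: ((((0 OR 0) OR 0) NAND ((0 NOR 0) NAND 0)) AND 1)
= 1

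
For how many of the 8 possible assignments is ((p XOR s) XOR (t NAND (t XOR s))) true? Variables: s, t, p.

Satisfying assignments: (0,0,0), (0,1,1), (1,0,1), (1,1,1)
Count: 4 out of 8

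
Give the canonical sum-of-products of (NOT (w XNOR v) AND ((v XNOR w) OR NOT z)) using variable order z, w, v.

Σm(1, 2) = (NOT z AND NOT w AND v) OR (NOT z AND w AND NOT v)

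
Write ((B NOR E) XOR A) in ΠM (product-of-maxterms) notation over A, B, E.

ΠM(1, 2, 3, 4) = (A OR B OR NOT E) AND (A OR NOT B OR E) AND (A OR NOT B OR NOT E) AND (NOT A OR B OR E)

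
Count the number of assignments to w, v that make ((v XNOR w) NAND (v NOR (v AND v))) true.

Satisfying assignments: (0,1), (1,0), (1,1)
Count: 3 out of 4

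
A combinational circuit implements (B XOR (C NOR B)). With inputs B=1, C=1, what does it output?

Substituting: (1 XOR (1 NOR 1))
= 1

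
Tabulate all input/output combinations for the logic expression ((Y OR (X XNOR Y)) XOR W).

W | X | Y | Output
------------------
0 | 0 | 0 | 1
0 | 0 | 1 | 1
0 | 1 | 0 | 0
0 | 1 | 1 | 1
1 | 0 | 0 | 0
1 | 0 | 1 | 0
1 | 1 | 0 | 1
1 | 1 | 1 | 0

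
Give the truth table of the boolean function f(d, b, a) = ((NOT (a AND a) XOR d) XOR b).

d | b | a | Output
------------------
0 | 0 | 0 | 1
0 | 0 | 1 | 0
0 | 1 | 0 | 0
0 | 1 | 1 | 1
1 | 0 | 0 | 0
1 | 0 | 1 | 1
1 | 1 | 0 | 1
1 | 1 | 1 | 0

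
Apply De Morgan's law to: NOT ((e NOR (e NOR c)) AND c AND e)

NOT (e NOR (e NOR c)) OR NOT c OR NOT e
De Morgan's: NOT(AND of terms) = OR of negations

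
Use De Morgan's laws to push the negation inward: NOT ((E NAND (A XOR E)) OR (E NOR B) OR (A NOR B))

NOT (E NAND (A XOR E)) AND NOT (E NOR B) AND NOT (A NOR B)
De Morgan's: NOT(OR of terms) = AND of negations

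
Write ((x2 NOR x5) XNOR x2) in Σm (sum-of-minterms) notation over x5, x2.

Σm(2) = (x5 AND NOT x2)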